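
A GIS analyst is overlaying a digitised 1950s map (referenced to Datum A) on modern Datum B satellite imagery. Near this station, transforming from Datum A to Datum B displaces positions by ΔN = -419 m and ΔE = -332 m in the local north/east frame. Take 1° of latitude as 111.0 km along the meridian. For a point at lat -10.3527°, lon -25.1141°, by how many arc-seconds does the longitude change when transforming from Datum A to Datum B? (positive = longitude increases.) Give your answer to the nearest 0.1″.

Δλ = -10.9″

At latitude -10.3527°, cos φ = 0.983720.
1° of longitude at this latitude = 111.0 × cos φ = 109.19 km, so Δλ = -332.0 / 109192.9 = -0.0030405° = -10.946″.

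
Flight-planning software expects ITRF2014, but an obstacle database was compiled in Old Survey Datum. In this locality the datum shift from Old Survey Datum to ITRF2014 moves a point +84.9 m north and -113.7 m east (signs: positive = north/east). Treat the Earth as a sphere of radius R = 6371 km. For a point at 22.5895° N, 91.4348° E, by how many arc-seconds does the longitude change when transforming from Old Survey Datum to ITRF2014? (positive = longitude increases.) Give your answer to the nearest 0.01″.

At latitude 22.5895°, cos φ = 0.923281.
One radian of longitude at latitude φ spans R cos φ, so Δλ = ΔE / (R cos φ) = -113.7 / (6371000 × 0.923281) = -1.9329e-05 rad = -3.987″.

Δλ = -3.99″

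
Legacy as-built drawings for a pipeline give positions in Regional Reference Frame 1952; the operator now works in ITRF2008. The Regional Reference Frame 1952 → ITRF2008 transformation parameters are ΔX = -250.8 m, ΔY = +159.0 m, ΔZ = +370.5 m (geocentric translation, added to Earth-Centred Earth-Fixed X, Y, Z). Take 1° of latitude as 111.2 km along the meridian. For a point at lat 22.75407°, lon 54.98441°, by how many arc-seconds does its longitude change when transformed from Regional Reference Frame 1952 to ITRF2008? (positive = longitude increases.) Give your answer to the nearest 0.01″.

Δλ = 10.41″

sin φ = 0.386776, cos φ = 0.922173, sin λ = 0.818996, cos λ = 0.573799.
East component: ΔE = −sin λ·ΔX + cos λ·ΔY = −(0.818996)(-250.8) + (0.573799)(159.0) = 296.64 m.
1° of latitude spans 111200 m; at latitude φ, 1° of longitude spans that × cos φ = 102545.7 m, so Δλ = 296.64 / 102545.7 × 3600 = 10.414″.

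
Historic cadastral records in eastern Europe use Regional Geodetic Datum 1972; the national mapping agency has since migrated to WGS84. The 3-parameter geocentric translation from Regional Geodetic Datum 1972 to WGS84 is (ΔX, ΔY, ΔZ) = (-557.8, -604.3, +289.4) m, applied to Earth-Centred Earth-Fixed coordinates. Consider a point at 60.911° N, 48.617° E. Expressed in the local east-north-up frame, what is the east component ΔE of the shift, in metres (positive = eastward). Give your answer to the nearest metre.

At φ = 60.911°, λ = 48.617°: sin φ = 0.873866, cos φ = 0.486168, sin λ = 0.750307, cos λ = 0.661089.
ΔE = −sin λ·ΔX + cos λ·ΔY = −(0.750307)·(-557.8) + (0.661089)·(-604.3) = 19.03 m.

ΔE = 19 m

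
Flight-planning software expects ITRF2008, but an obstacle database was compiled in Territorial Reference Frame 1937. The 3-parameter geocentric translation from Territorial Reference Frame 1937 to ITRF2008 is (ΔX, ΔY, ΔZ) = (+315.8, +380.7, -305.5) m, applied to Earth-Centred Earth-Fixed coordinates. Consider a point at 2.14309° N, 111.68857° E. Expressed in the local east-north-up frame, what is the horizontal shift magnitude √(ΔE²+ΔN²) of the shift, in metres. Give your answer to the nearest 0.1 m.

At φ = 2.14309°, λ = 111.68857°: sin φ = 0.037395, cos φ = 0.999301, sin λ = 0.929206, cos λ = -0.369561.
ΔE = −sin λ·ΔX + cos λ·ΔY = −(0.929206)·(315.8) + (-0.369561)·(380.7) = -434.14 m.
ΔN = −sin φ cos λ·ΔX − sin φ sin λ·ΔY + cos φ·ΔZ = −(0.037395)(-0.369561)(315.8) − (0.037395)(0.929206)(380.7) + (0.999301)(-305.5) = -314.15 m.
Horizontal magnitude = √(ΔE² + ΔN²) = √((-434.14)² + (-314.15)²) = 535.88 m.

535.9 m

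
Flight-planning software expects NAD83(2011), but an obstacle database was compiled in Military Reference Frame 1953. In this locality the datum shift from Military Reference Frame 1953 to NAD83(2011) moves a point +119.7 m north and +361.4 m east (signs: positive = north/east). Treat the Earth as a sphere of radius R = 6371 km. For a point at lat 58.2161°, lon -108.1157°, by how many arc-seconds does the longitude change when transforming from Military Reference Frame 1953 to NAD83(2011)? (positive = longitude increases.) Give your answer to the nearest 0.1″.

At latitude 58.2161°, cos φ = 0.526717.
One radian of longitude at latitude φ spans R cos φ, so Δλ = ΔE / (R cos φ) = 361.4 / (6371000 × 0.526717) = 1.0770e-04 rad = 22.214″.

Δλ = 22.2″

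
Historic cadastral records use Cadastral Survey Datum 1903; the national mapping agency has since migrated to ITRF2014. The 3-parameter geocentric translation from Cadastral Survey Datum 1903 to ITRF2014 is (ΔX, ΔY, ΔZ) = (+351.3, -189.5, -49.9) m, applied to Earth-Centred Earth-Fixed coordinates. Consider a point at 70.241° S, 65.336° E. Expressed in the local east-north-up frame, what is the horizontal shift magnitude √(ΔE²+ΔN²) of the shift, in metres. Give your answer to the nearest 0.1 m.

400.4 m

The local east axis at (φ, λ) is (−sin λ, cos λ, 0), so ΔE = −sin(65.336°)·351.3 + cos(65.336°)·(-189.5) = -398.33 m.
The local north axis is (−sin φ cos λ, −sin φ sin λ, cos φ), giving ΔN = 137.965 − 162.073 − 16.869 = -40.98 m.
Horizontal magnitude = √(ΔE² + ΔN²) = √((-398.33)² + (-40.98)²) = 400.43 m.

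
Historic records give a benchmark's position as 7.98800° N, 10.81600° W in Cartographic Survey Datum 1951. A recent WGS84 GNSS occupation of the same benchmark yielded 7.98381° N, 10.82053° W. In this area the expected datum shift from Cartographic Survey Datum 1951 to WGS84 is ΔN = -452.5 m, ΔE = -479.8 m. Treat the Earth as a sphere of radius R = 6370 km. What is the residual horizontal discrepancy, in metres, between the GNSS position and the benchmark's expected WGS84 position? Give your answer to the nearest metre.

23 m

Observed coordinate differences: Δφ = -0.00419°, Δλ = -0.00453°.
Converting to metres (1° lat = 111177 m, cos φ = 0.990297): observed ΔN = -465.8 m, observed ΔE = -498.7 m.
Subtracting the expected shift leaves a residual of -465.8 − (-452.5) = -13.3 m north and -498.7 − (-479.8) = -18.9 m east.
Residual distance = √((-13.3)² + (-18.9)²) = 23.2 m.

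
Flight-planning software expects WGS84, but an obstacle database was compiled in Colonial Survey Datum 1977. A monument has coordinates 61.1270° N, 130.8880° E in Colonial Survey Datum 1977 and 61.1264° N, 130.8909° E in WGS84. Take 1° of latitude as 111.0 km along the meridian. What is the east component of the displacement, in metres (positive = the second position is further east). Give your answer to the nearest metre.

ΔE = 155 m

Δφ = 61.1264° − 61.1270° = -0.0006°; Δλ = 130.8909° − 130.8880° = +0.0029°.
ΔN = Δφ × 111000 = -66.6 m; ΔE = Δλ × 111000 × cos(61.1270°) = +0.0029 × 111000 × 0.482870 = 155.4 m.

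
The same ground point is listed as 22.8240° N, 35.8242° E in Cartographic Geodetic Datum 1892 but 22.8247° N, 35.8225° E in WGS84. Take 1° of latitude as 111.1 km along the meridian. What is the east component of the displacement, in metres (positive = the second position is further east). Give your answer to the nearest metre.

ΔE = -174 m

Δφ = 22.8247° − 22.8240° = +0.0007°; Δλ = 35.8225° − 35.8242° = -0.0017°.
ΔN = Δφ × 111100 = 77.8 m; ΔE = Δλ × 111100 × cos(22.8240°) = -0.0017 × 111100 × 0.921701 = -174.1 m.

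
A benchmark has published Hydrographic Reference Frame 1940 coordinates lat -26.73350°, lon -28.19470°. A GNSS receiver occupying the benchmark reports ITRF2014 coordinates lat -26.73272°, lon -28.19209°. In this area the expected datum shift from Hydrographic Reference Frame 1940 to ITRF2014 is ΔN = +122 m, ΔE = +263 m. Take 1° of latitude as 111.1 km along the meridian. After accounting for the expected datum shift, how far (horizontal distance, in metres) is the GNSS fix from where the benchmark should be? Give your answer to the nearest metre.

Observed coordinate differences: Δφ = +0.00078°, Δλ = +0.00261°.
Converting to metres (1° lat = 111100 m, cos φ = 0.893109): observed ΔN = 86.7 m, observed ΔE = 259.0 m.
Subtracting the expected shift leaves a residual of 86.7 − (122) = -35.3 m north and 259.0 − (263) = -4.0 m east.
Residual distance = √((-35.3)² + (-4.0)²) = 35.6 m.

36 m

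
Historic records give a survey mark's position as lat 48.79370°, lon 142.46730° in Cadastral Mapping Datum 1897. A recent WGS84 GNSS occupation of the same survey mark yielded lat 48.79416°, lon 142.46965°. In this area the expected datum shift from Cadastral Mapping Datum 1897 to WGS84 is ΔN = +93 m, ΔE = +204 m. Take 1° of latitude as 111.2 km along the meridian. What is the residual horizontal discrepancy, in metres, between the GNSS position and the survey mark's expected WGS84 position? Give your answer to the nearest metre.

53 m

Observed coordinate differences: Δφ = +0.00046°, Δλ = +0.00235°.
Converting to metres (1° lat = 111200 m, cos φ = 0.658772): observed ΔN = 51.2 m, observed ΔE = 172.2 m.
Subtracting the expected shift leaves a residual of 51.2 − (93) = -41.8 m north and 172.2 − (204) = -31.8 m east.
Residual distance = √((-41.8)² + (-31.8)²) = 52.6 m.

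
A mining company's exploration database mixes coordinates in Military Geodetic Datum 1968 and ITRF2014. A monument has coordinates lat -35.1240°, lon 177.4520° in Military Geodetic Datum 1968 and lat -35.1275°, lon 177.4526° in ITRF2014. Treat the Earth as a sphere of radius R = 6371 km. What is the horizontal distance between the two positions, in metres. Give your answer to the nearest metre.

Δφ = -35.1275° − -35.1240° = -0.0035°; Δλ = 177.4526° − 177.4520° = +0.0006°.
1° along a meridian = πR/180 = 111195 m.
ΔN = Δφ × 111195 = -389.2 m; ΔE = Δλ × 111195 × cos(-35.1240°) = +0.0006 × 111195 × 0.817909 = 54.6 m.
Distance = √(ΔE² + ΔN²) = √(54.6² + (-389.2)²) = 393.0 m.

393 m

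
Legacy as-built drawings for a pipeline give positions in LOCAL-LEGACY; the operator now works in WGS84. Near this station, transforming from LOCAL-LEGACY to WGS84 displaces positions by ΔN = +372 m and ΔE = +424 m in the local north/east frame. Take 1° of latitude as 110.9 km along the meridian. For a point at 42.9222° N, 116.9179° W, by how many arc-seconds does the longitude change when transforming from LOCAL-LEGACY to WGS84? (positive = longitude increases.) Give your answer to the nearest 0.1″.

At latitude 42.9222°, cos φ = 0.732279.
1° of longitude at this latitude = 110.9 × cos φ = 81.21 km, so Δλ = 424.0 / 81209.8 = 0.0052210° = 18.796″.

Δλ = 18.8″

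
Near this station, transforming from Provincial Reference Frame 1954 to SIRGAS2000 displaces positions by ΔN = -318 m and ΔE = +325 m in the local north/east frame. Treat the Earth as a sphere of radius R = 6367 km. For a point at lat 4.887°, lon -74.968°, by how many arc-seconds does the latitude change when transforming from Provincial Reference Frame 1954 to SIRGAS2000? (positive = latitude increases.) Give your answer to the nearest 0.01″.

On a sphere of radius R, 1 rad of latitude = R, so Δφ = ΔN / R = -318.0 / 6367000 = -4.9945e-05 rad = -10.302″.

Δφ = -10.30″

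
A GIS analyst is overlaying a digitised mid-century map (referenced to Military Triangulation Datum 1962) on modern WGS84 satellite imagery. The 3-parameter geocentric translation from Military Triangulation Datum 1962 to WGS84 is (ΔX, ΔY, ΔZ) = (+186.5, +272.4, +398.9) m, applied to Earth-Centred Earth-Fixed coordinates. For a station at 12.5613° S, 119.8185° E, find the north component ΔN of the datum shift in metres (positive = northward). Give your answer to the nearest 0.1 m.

ΔN = 420.6 m

At φ = -12.5613°, λ = 119.8185°: sin φ = -0.217484, cos φ = 0.976064, sin λ = 0.867605, cos λ = -0.497254.
ΔN = −sin φ cos λ·ΔX − sin φ sin λ·ΔY + cos φ·ΔZ = −(-0.217484)(-0.497254)(186.5) − (-0.217484)(0.867605)(272.4) + (0.976064)(398.9) = 420.58 m.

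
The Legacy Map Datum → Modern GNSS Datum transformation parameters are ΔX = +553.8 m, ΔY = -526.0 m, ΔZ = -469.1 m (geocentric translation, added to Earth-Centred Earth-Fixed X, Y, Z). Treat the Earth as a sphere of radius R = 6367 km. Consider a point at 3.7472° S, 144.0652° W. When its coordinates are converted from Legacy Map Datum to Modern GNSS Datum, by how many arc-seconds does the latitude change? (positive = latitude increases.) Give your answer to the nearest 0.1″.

sin φ = -0.065354, cos φ = 0.997862, sin λ = -0.586864, cos λ = -0.809685.
North component: ΔN = −sin φ cos λ·ΔX − sin φ sin λ·ΔY + cos φ·ΔZ = −(-0.065354)(-0.809685)(553.8) − (-0.065354)(-0.586864)(-526.0) + (0.997862)(-469.1) = -477.23 m.
1° of latitude spans πR/180 = 111125 m, so Δφ = -477.23 / 111125 × 3600 = -15.460″.

Δφ = -15.5″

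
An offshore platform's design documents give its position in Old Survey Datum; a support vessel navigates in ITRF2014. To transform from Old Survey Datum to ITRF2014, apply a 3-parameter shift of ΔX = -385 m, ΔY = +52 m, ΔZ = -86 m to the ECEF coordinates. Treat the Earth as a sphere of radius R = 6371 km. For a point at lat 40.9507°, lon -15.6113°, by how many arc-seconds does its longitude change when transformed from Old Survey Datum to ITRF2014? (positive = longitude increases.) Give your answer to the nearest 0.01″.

sin φ = 0.655409, cos φ = 0.755274, sin λ = -0.269110, cos λ = 0.963110.
East component: ΔE = −sin λ·ΔX + cos λ·ΔY = −(-0.269110)(-385) + (0.963110)(52) = -53.53 m.
1° of latitude spans πR/180 = 111195 m; at latitude φ, 1° of longitude spans that × cos φ = 83982.6 m, so Δλ = -53.53 / 83982.6 × 3600 = -2.294″.

Δλ = -2.29″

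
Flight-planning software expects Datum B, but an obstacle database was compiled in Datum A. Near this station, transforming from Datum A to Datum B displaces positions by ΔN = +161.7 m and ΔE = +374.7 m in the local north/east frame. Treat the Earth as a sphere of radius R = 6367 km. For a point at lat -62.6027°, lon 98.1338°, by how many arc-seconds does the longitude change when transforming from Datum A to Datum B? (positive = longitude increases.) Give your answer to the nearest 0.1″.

At latitude -62.6027°, cos φ = 0.460158.
One radian of longitude at latitude φ spans R cos φ, so Δλ = ΔE / (R cos φ) = 374.7 / (6367000 × 0.460158) = 1.2789e-04 rad = 26.380″.

Δλ = 26.4″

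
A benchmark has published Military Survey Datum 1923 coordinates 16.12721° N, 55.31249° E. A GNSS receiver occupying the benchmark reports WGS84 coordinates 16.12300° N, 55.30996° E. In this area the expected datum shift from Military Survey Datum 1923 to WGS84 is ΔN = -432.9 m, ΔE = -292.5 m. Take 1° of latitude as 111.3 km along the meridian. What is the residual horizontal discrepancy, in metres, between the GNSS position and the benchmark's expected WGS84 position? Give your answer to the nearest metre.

42 m

Observed coordinate differences: Δφ = -0.00421°, Δλ = -0.00253°.
Converting to metres (1° lat = 111300 m, cos φ = 0.960647): observed ΔN = -468.6 m, observed ΔE = -270.5 m.
Subtracting the expected shift leaves a residual of -468.6 − (-432.9) = -35.7 m north and -270.5 − (-292.5) = 22.0 m east.
Residual distance = √((-35.7)² + 22.0²) = 41.9 m.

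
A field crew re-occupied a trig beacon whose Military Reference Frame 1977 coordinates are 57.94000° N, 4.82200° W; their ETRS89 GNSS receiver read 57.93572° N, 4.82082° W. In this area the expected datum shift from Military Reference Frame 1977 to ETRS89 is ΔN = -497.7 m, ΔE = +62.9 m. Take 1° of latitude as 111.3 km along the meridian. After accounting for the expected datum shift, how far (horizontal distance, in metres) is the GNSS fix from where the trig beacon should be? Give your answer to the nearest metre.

Observed coordinate differences: Δφ = -0.00428°, Δλ = +0.00118°.
Converting to metres (1° lat = 111300 m, cos φ = 0.530807): observed ΔN = -476.4 m, observed ΔE = 69.7 m.
Subtracting the expected shift leaves a residual of -476.4 − (-497.7) = 21.3 m north and 69.7 − (62.9) = 6.8 m east.
Residual distance = √(21.3² + 6.8²) = 22.4 m.

22 m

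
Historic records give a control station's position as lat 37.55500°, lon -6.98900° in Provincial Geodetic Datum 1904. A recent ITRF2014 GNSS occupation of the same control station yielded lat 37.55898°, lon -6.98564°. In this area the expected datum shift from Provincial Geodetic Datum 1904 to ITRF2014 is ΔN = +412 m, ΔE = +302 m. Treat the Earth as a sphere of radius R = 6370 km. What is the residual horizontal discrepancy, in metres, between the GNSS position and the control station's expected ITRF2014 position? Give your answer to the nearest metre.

31 m

Observed coordinate differences: Δφ = +0.00398°, Δλ = +0.00336°.
Converting to metres (1° lat = 111177 m, cos φ = 0.792769): observed ΔN = 442.5 m, observed ΔE = 296.1 m.
Subtracting the expected shift leaves a residual of 442.5 − (412) = 30.5 m north and 296.1 − (302) = -5.9 m east.
Residual distance = √(30.5² + (-5.9)²) = 31.0 m.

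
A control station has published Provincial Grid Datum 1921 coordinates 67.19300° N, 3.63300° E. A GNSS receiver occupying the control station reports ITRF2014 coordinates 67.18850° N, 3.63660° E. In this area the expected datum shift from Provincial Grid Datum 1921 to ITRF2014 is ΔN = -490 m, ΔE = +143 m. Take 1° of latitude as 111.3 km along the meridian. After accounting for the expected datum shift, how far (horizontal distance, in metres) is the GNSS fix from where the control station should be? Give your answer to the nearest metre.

Observed coordinate differences: Δφ = -0.00450°, Δλ = +0.00360°.
Converting to metres (1° lat = 111300 m, cos φ = 0.387628): observed ΔN = -500.8 m, observed ΔE = 155.3 m.
Subtracting the expected shift leaves a residual of -500.8 − (-490) = -10.8 m north and 155.3 − (143) = 12.3 m east.
Residual distance = √((-10.8)² + 12.3²) = 16.4 m.

16 m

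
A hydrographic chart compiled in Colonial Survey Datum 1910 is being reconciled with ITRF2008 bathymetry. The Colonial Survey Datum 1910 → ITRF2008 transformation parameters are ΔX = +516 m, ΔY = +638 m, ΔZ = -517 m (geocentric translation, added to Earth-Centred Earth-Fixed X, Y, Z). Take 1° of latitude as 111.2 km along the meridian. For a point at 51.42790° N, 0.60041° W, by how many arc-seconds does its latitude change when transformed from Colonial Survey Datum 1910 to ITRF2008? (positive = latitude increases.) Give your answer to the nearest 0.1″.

sin φ = 0.781824, cos φ = 0.623499, sin λ = -0.010479, cos λ = 0.999945.
North component: ΔN = −sin φ cos λ·ΔX − sin φ sin λ·ΔY + cos φ·ΔZ = −(0.781824)(0.999945)(516) − (0.781824)(-0.010479)(638) + (0.623499)(-517) = -720.52 m.
1° of latitude spans 111200 m, so Δφ = -720.52 / 111200 × 3600 = -23.326″.

Δφ = -23.3″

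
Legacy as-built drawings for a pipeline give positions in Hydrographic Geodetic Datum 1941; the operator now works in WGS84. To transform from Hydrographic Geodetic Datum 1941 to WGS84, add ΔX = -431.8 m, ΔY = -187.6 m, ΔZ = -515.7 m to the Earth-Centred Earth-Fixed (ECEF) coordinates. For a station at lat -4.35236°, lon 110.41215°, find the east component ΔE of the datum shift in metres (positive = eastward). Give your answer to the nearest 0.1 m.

ΔE = 470.1 m

At φ = -4.35236°, λ = 110.41215°: sin φ = -0.075890, cos φ = 0.997116, sin λ = 0.937208, cos λ = -0.348771.
ΔE = −sin λ·ΔX + cos λ·ΔY = −(0.937208)·(-431.8) + (-0.348771)·(-187.6) = 470.12 m.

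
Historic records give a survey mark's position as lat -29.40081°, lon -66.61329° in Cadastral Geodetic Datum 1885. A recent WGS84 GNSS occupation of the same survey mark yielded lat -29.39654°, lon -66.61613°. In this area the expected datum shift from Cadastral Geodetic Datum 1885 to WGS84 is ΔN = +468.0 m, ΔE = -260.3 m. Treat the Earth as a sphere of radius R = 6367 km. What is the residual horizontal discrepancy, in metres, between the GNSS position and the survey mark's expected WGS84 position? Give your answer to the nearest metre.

Observed coordinate differences: Δφ = +0.00427°, Δλ = -0.00284°.
Converting to metres (1° lat = 111125 m, cos φ = 0.871207): observed ΔN = 474.5 m, observed ΔE = -274.9 m.
Subtracting the expected shift leaves a residual of 474.5 − (468.0) = 6.5 m north and -274.9 − (-260.3) = -14.6 m east.
Residual distance = √(6.5² + (-14.6)²) = 16.0 m.

16 m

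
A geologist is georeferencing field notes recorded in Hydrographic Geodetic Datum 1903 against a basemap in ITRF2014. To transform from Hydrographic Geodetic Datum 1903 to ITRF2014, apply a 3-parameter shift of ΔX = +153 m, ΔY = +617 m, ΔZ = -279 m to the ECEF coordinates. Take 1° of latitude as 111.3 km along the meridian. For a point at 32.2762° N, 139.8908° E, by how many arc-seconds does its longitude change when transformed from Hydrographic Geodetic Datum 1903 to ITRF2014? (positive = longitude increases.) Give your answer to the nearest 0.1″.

sin φ = 0.534001, cos φ = 0.845484, sin λ = 0.644246, cos λ = -0.764818.
East component: ΔE = −sin λ·ΔX + cos λ·ΔY = −(0.644246)(153) + (-0.764818)(617) = -570.46 m.
1° of latitude spans 111300 m; at latitude φ, 1° of longitude spans that × cos φ = 94102.3 m, so Δλ = -570.46 / 94102.3 × 3600 = -21.824″.

Δλ = -21.8″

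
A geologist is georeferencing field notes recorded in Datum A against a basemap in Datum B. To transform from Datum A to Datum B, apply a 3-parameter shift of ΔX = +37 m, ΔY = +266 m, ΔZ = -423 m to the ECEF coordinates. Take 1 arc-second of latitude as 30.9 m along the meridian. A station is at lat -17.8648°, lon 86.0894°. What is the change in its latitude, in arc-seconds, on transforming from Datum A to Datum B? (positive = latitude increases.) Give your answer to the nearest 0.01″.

Δφ = -10.37″

sin φ = -0.306772, cos φ = 0.951783, sin λ = 0.997672, cos λ = 0.068200.
North component: ΔN = −sin φ cos λ·ΔX − sin φ sin λ·ΔY + cos φ·ΔZ = −(-0.306772)(0.068200)(37) − (-0.306772)(0.997672)(266) + (0.951783)(-423) = -320.42 m.
1° of latitude spans 3600 × 30.90 = 111240 m, so Δφ = -320.42 / 111240 × 3600 = -10.370″.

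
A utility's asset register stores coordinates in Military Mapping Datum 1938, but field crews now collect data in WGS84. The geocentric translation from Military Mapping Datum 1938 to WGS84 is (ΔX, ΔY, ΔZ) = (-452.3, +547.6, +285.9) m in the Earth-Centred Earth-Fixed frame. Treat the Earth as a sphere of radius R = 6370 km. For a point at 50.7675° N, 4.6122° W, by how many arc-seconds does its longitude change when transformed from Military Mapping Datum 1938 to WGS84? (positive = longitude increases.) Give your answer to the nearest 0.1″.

Δλ = 26.1″

sin φ = 0.774586, cos φ = 0.632469, sin λ = -0.080411, cos λ = 0.996762.
East component: ΔE = −sin λ·ΔX + cos λ·ΔY = −(-0.080411)(-452.3) + (0.996762)(547.6) = 509.46 m.
1° of latitude spans πR/180 = 111177 m; at latitude φ, 1° of longitude spans that × cos φ = 70316.3 m, so Δλ = 509.46 / 70316.3 × 3600 = 26.083″.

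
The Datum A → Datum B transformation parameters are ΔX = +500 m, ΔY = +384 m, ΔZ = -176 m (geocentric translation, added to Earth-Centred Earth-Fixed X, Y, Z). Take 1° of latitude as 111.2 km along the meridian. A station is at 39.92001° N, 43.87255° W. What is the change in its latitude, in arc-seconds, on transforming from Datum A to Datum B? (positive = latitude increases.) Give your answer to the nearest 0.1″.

Δφ = -6.3″

sin φ = 0.641718, cos φ = 0.766941, sin λ = -0.693057, cos λ = 0.720883.
North component: ΔN = −sin φ cos λ·ΔX − sin φ sin λ·ΔY + cos φ·ΔZ = −(0.641718)(0.720883)(500) − (0.641718)(-0.693057)(384) + (0.766941)(-176) = -195.50 m.
1° of latitude spans 111200 m, so Δφ = -195.50 / 111200 × 3600 = -6.329″.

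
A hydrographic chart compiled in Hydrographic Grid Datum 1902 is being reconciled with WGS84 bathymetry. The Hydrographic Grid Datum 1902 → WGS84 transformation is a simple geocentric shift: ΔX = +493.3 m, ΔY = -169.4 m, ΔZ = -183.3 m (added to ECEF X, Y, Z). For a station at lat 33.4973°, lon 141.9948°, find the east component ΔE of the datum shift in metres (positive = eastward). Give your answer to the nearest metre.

ΔE = -170 m

The local east axis at (φ, λ) is (−sin λ, cos λ, 0), so ΔE = −sin(141.9948°)·493.3 + cos(141.9948°)·(-169.4) = -170.26 m.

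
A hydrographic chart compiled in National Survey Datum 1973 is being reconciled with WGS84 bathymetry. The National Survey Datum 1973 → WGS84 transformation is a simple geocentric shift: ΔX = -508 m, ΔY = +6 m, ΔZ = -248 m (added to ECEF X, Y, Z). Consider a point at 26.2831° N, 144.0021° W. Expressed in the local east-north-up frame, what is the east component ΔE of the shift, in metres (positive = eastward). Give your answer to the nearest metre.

The local east axis at (φ, λ) is (−sin λ, cos λ, 0), so ΔE = −sin(-144.0021°)·(-508) + cos(-144.0021°)·6 = -303.43 m.

ΔE = -303 m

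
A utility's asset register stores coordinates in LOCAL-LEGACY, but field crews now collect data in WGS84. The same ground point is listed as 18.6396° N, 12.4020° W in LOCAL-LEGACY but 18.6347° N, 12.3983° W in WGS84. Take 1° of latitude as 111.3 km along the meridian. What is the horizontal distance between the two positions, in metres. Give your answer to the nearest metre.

Δφ = 18.6347° − 18.6396° = -0.0049°; Δλ = -12.3983° − -12.4020° = +0.0037°.
ΔN = Δφ × 111300 = -545.4 m; ΔE = Δλ × 111300 × cos(18.6396°) = +0.0037 × 111300 × 0.947548 = 390.2 m.
Distance = √(ΔE² + ΔN²) = √(390.2² + (-545.4)²) = 670.6 m.

671 m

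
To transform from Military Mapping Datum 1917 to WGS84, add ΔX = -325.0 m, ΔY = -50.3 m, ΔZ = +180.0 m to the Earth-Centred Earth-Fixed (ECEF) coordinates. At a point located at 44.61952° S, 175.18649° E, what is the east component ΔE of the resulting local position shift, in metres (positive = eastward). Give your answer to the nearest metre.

ΔE = 77 m

The local east axis at (φ, λ) is (−sin λ, cos λ, 0), so ΔE = −sin(175.18649°)·(-325.0) + cos(175.18649°)·(-50.3) = 77.39 m.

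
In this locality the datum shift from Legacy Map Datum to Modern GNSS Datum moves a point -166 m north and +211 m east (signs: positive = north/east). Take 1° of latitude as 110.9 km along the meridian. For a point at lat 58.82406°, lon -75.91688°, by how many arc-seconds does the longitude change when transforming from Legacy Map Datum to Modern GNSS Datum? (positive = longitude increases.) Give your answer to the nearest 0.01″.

Δλ = 13.23″

At latitude 58.82406°, cos φ = 0.517668.
1° of longitude at this latitude = 110.9 × cos φ = 57.41 km, so Δλ = 211.0 / 57409.4 = 0.0036754° = 13.231″.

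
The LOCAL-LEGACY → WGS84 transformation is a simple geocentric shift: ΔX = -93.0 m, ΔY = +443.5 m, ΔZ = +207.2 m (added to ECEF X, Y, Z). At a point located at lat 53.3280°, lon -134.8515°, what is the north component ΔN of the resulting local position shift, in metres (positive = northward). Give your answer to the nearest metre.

The local north axis is (−sin φ cos λ, −sin φ sin λ, cos φ), giving ΔN = -52.608 + 252.181 + 123.747 = 323.32 m.

ΔN = 323 m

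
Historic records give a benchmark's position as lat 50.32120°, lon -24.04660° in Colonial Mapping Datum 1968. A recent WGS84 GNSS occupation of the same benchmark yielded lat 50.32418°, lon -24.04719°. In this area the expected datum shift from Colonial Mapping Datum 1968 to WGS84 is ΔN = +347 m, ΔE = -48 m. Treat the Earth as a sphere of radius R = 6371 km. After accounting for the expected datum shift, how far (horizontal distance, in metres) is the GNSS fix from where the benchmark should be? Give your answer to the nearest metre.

Observed coordinate differences: Δφ = +0.00298°, Δλ = -0.00059°.
Converting to metres (1° lat = 111195 m, cos φ = 0.638483): observed ΔN = 331.4 m, observed ΔE = -41.9 m.
Subtracting the expected shift leaves a residual of 331.4 − (347) = -15.6 m north and -41.9 − (-48) = 6.1 m east.
Residual distance = √((-15.6)² + 6.1²) = 16.8 m.

17 m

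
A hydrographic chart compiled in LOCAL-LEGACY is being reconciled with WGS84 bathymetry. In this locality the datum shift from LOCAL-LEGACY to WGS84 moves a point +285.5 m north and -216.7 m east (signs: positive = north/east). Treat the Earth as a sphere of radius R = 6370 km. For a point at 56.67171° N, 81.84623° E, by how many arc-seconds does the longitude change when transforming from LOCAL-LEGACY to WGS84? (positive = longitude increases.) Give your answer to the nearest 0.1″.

Δλ = -12.8″

At latitude 56.67171°, cos φ = 0.549435.
One radian of longitude at latitude φ spans R cos φ, so Δλ = ΔE / (R cos φ) = -216.7 / (6370000 × 0.549435) = -6.1916e-05 rad = -12.771″.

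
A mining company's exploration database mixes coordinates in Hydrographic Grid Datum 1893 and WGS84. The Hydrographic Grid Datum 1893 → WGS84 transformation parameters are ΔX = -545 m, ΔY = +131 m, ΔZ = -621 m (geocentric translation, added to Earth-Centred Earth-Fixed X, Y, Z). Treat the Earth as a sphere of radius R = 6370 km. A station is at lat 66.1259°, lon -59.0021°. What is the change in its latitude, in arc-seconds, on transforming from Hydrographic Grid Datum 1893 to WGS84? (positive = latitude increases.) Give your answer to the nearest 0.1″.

Δφ = 3.5″

sin φ = 0.914437, cos φ = 0.404728, sin λ = -0.857186, cos λ = 0.515007.
North component: ΔN = −sin φ cos λ·ΔX − sin φ sin λ·ΔY + cos φ·ΔZ = −(0.914437)(0.515007)(-545) − (0.914437)(-0.857186)(131) + (0.404728)(-621) = 108.01 m.
1° of latitude spans πR/180 = 111177 m, so Δφ = 108.01 / 111177 × 3600 = 3.497″.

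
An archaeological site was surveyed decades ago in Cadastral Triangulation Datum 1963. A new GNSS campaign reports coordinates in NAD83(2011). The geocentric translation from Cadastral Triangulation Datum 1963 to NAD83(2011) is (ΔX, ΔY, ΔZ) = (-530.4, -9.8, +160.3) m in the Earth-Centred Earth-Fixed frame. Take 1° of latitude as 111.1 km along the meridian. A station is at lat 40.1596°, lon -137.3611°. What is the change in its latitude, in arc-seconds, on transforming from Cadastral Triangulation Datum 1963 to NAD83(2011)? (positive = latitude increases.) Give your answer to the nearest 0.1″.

sin φ = 0.644919, cos φ = 0.764251, sin λ = -0.677376, cos λ = -0.735637.
North component: ΔN = −sin φ cos λ·ΔX − sin φ sin λ·ΔY + cos φ·ΔZ = −(0.644919)(-0.735637)(-530.4) − (0.644919)(-0.677376)(-9.8) + (0.764251)(160.3) = -133.41 m.
1° of latitude spans 111100 m, so Δφ = -133.41 / 111100 × 3600 = -4.323″.

Δφ = -4.3″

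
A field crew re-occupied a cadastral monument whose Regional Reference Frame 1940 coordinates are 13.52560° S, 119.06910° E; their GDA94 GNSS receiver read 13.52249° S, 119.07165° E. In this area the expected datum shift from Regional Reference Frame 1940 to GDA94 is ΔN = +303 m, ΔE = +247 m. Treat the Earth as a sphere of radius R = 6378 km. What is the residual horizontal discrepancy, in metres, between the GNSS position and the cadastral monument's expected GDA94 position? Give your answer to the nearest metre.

Observed coordinate differences: Δφ = +0.00311°, Δλ = +0.00255°.
Converting to metres (1° lat = 111317 m, cos φ = 0.972266): observed ΔN = 346.2 m, observed ΔE = 276.0 m.
Subtracting the expected shift leaves a residual of 346.2 − (303) = 43.2 m north and 276.0 − (247) = 29.0 m east.
Residual distance = √(43.2² + 29.0²) = 52.0 m.

52 m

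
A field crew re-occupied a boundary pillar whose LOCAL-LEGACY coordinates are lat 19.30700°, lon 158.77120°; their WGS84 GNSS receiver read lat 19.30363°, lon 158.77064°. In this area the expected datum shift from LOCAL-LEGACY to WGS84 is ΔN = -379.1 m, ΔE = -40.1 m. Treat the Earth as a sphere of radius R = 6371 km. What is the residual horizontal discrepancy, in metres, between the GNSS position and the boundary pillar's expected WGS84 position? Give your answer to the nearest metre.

Observed coordinate differences: Δφ = -0.00337°, Δλ = -0.00056°.
Converting to metres (1° lat = 111195 m, cos φ = 0.943761): observed ΔN = -374.7 m, observed ΔE = -58.8 m.
Subtracting the expected shift leaves a residual of -374.7 − (-379.1) = 4.4 m north and -58.8 − (-40.1) = -18.7 m east.
Residual distance = √(4.4² + (-18.7)²) = 19.2 m.

19 m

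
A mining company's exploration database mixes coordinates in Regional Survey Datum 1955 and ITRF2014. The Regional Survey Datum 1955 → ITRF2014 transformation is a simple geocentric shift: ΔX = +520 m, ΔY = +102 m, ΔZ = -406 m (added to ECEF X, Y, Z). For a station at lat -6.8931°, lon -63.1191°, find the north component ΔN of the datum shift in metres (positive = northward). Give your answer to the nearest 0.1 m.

ΔN = -385.8 m

At φ = -6.8931°, λ = -63.1191°: sin φ = -0.120017, cos φ = 0.992772, sin λ = -0.891948, cos λ = 0.452137.
ΔN = −sin φ cos λ·ΔX − sin φ sin λ·ΔY + cos φ·ΔZ = −(-0.120017)(0.452137)(520) − (-0.120017)(-0.891948)(102) + (0.992772)(-406) = -385.77 m.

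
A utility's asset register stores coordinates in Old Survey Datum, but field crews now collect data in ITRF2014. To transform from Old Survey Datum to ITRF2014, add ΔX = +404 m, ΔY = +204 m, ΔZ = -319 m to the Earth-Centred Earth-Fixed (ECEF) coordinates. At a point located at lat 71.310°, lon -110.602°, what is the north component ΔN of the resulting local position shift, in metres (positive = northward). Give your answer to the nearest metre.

At φ = 71.310°, λ = -110.602°: sin φ = 0.947266, cos φ = 0.320448, sin λ = -0.936047, cos λ = -0.351874.
ΔN = −sin φ cos λ·ΔX − sin φ sin λ·ΔY + cos φ·ΔZ = −(0.947266)(-0.351874)(404) − (0.947266)(-0.936047)(204) + (0.320448)(-319) = 213.32 m.

ΔN = 213 m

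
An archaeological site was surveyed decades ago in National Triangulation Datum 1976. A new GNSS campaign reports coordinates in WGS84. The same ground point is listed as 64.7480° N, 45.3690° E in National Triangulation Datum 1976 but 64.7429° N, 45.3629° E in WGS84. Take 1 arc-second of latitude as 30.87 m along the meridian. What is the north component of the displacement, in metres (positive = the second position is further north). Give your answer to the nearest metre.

ΔN = -567 m

Δφ = 64.7429° − 64.7480° = -0.0051°; Δλ = 45.3629° − 45.3690° = -0.0061°.
1° of latitude = 3600 × 30.87 = 111132 m.
ΔN = Δφ × 111132 = -566.8 m; ΔE = Δλ × 111132 × cos(64.7480°) = -0.0061 × 111132 × 0.426600 = -289.2 m.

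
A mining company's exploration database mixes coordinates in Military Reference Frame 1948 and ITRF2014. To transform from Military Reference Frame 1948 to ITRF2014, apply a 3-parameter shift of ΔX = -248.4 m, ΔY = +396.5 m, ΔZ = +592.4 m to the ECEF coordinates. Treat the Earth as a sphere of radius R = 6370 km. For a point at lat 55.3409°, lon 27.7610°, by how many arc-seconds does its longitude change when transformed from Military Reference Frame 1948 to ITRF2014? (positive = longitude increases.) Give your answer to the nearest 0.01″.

Δλ = 26.57″

sin φ = 0.822550, cos φ = 0.568692, sin λ = 0.465784, cos λ = 0.884898.
East component: ΔE = −sin λ·ΔX + cos λ·ΔY = −(0.465784)(-248.4) + (0.884898)(396.5) = 466.56 m.
1° of latitude spans πR/180 = 111177 m; at latitude φ, 1° of longitude spans that × cos φ = 63225.8 m, so Δλ = 466.56 / 63225.8 × 3600 = 26.566″.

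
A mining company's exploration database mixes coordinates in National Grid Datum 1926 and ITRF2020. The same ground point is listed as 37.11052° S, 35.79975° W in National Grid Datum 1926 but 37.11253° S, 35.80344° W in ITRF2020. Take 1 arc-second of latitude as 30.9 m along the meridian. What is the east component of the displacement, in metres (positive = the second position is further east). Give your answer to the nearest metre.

Δφ = -37.11253° − -37.11052° = -0.00201°; Δλ = -35.80344° − -35.79975° = -0.00369°.
1° of latitude = 3600 × 30.90 = 111240 m.
ΔN = Δφ × 111240 = -223.6 m; ΔE = Δλ × 111240 × cos(-37.11052°) = -0.00369 × 111240 × 0.797473 = -327.3 m.

ΔE = -327 m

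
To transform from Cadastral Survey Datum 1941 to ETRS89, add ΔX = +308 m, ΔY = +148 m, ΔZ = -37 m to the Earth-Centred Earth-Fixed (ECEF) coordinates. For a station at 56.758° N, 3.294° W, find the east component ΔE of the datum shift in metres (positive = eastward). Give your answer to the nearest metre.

ΔE = 165 m

The local east axis at (φ, λ) is (−sin λ, cos λ, 0), so ΔE = −sin(-3.294°)·308 + cos(-3.294°)·148 = 165.45 m.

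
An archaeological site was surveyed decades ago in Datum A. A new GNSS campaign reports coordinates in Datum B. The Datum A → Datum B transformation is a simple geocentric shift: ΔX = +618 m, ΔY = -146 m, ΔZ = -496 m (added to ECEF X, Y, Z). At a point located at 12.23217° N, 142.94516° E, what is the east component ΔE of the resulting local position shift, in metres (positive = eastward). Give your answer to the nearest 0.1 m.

At φ = 12.23217°, λ = 142.94516°: sin φ = 0.211874, cos φ = 0.977297, sin λ = 0.602579, cos λ = -0.798059.
ΔE = −sin λ·ΔX + cos λ·ΔY = −(0.602579)·(618) + (-0.798059)·(-146) = -255.88 m.

ΔE = -255.9 m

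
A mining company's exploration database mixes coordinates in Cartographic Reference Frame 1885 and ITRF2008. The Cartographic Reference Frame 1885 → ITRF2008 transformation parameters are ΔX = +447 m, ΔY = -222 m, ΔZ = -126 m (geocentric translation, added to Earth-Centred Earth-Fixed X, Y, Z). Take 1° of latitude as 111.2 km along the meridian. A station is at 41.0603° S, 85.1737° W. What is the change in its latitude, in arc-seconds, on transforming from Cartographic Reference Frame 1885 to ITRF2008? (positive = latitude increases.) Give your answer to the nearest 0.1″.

Δφ = 2.4″

sin φ = -0.656853, cos φ = 0.754019, sin λ = -0.996454, cos λ = 0.084135.
North component: ΔN = −sin φ cos λ·ΔX − sin φ sin λ·ΔY + cos φ·ΔZ = −(-0.656853)(0.084135)(447) − (-0.656853)(-0.996454)(-222) + (0.754019)(-126) = 75.00 m.
1° of latitude spans 111200 m, so Δφ = 75.00 / 111200 × 3600 = 2.428″.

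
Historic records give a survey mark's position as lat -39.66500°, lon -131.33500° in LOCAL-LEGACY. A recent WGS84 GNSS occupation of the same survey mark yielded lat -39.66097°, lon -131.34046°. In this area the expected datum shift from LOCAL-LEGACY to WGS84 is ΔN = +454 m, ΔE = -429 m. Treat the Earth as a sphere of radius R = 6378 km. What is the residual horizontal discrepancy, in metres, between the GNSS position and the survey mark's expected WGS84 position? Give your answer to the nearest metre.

39 m

Observed coordinate differences: Δφ = +0.00403°, Δλ = -0.00546°.
Converting to metres (1° lat = 111317 m, cos φ = 0.769790): observed ΔN = 448.6 m, observed ΔE = -467.9 m.
Subtracting the expected shift leaves a residual of 448.6 − (454) = -5.4 m north and -467.9 − (-429) = -38.9 m east.
Residual distance = √((-5.4)² + (-38.9)²) = 39.2 m.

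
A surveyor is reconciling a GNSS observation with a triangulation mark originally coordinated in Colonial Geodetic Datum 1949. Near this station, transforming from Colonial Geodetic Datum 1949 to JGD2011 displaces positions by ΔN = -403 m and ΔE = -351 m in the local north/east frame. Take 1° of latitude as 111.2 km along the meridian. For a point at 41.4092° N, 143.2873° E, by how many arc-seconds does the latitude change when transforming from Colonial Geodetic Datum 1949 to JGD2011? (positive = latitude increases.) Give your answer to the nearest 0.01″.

Δφ = -13.05″

1° of latitude = 111.2 km, so Δφ = -403.0 / 111200 = -0.0036241° = -13.047″.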